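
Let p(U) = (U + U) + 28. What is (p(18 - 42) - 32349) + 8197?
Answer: -24172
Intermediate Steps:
p(U) = 28 + 2*U (p(U) = 2*U + 28 = 28 + 2*U)
(p(18 - 42) - 32349) + 8197 = ((28 + 2*(18 - 42)) - 32349) + 8197 = ((28 + 2*(-24)) - 32349) + 8197 = ((28 - 48) - 32349) + 8197 = (-20 - 32349) + 8197 = -32369 + 8197 = -24172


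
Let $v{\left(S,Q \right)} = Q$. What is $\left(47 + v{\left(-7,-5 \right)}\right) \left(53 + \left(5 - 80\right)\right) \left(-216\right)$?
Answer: $199584$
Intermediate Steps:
$\left(47 + v{\left(-7,-5 \right)}\right) \left(53 + \left(5 - 80\right)\right) \left(-216\right) = \left(47 - 5\right) \left(53 + \left(5 - 80\right)\right) \left(-216\right) = 42 \left(53 - 75\right) \left(-216\right) = 42 \left(-22\right) \left(-216\right) = \left(-924\right) \left(-216\right) = 199584$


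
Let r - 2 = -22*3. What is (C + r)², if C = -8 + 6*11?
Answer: 36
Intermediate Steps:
r = -64 (r = 2 - 22*3 = 2 - 66 = -64)
C = 58 (C = -8 + 66 = 58)
(C + r)² = (58 - 64)² = (-6)² = 36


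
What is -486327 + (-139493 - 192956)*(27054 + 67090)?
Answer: -31298564983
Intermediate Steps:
-486327 + (-139493 - 192956)*(27054 + 67090) = -486327 - 332449*94144 = -486327 - 31298078656 = -31298564983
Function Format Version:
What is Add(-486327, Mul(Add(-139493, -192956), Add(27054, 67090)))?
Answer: -31298564983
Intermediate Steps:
Add(-486327, Mul(Add(-139493, -192956), Add(27054, 67090))) = Add(-486327, Mul(-332449, 94144)) = Add(-486327, -31298078656) = -31298564983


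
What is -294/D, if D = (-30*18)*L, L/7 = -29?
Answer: -7/2610 ≈ -0.0026820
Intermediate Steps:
L = -203 (L = 7*(-29) = -203)
D = 109620 (D = -30*18*(-203) = -540*(-203) = 109620)
-294/D = -294/109620 = -294*1/109620 = -7/2610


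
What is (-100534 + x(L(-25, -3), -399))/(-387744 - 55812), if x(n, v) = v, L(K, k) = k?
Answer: 100933/443556 ≈ 0.22755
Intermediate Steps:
(-100534 + x(L(-25, -3), -399))/(-387744 - 55812) = (-100534 - 399)/(-387744 - 55812) = -100933/(-443556) = -100933*(-1/443556) = 100933/443556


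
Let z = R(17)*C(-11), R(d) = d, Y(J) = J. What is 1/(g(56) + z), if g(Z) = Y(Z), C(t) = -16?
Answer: -1/216 ≈ -0.0046296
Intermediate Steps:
g(Z) = Z
z = -272 (z = 17*(-16) = -272)
1/(g(56) + z) = 1/(56 - 272) = 1/(-216) = -1/216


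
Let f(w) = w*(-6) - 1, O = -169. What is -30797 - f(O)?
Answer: -31810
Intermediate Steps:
f(w) = -1 - 6*w (f(w) = -6*w - 1 = -1 - 6*w)
-30797 - f(O) = -30797 - (-1 - 6*(-169)) = -30797 - (-1 + 1014) = -30797 - 1*1013 = -30797 - 1013 = -31810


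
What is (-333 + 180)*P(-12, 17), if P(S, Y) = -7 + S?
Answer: 2907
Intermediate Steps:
(-333 + 180)*P(-12, 17) = (-333 + 180)*(-7 - 12) = -153*(-19) = 2907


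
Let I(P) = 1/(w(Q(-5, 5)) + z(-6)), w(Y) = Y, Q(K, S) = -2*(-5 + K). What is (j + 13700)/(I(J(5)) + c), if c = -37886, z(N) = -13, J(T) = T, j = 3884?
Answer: -123088/265201 ≈ -0.46413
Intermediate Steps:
Q(K, S) = 10 - 2*K
I(P) = ⅐ (I(P) = 1/((10 - 2*(-5)) - 13) = 1/((10 + 10) - 13) = 1/(20 - 13) = 1/7 = ⅐)
(j + 13700)/(I(J(5)) + c) = (3884 + 13700)/(⅐ - 37886) = 17584/(-265201/7) = 17584*(-7/265201) = -123088/265201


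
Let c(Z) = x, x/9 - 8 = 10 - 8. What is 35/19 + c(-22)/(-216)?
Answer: 325/228 ≈ 1.4254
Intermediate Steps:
x = 90 (x = 72 + 9*(10 - 8) = 72 + 9*2 = 72 + 18 = 90)
c(Z) = 90
35/19 + c(-22)/(-216) = 35/19 + 90/(-216) = 35*(1/19) + 90*(-1/216) = 35/19 - 5/12 = 325/228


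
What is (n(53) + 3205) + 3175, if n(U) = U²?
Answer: 9189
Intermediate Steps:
(n(53) + 3205) + 3175 = (53² + 3205) + 3175 = (2809 + 3205) + 3175 = 6014 + 3175 = 9189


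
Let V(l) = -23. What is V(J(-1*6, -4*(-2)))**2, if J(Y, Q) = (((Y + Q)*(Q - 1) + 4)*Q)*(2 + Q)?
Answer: 529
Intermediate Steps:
J(Y, Q) = Q*(2 + Q)*(4 + (-1 + Q)*(Q + Y)) (J(Y, Q) = (((Q + Y)*(-1 + Q) + 4)*Q)*(2 + Q) = (((-1 + Q)*(Q + Y) + 4)*Q)*(2 + Q) = ((4 + (-1 + Q)*(Q + Y))*Q)*(2 + Q) = (Q*(4 + (-1 + Q)*(Q + Y)))*(2 + Q) = Q*(2 + Q)*(4 + (-1 + Q)*(Q + Y)))
V(J(-1*6, -4*(-2)))**2 = (-23)**2 = 529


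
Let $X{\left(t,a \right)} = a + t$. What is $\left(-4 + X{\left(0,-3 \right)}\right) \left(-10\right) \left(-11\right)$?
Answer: $-770$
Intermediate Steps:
$\left(-4 + X{\left(0,-3 \right)}\right) \left(-10\right) \left(-11\right) = \left(-4 + \left(-3 + 0\right)\right) \left(-10\right) \left(-11\right) = \left(-4 - 3\right) \left(-10\right) \left(-11\right) = \left(-7\right) \left(-10\right) \left(-11\right) = 70 \left(-11\right) = -770$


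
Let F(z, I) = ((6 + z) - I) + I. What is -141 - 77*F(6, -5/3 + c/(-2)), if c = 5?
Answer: -1065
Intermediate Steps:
F(z, I) = 6 + z (F(z, I) = (6 + z - I) + I = 6 + z)
-141 - 77*F(6, -5/3 + c/(-2)) = -141 - 77*(6 + 6) = -141 - 77*12 = -141 - 924 = -1065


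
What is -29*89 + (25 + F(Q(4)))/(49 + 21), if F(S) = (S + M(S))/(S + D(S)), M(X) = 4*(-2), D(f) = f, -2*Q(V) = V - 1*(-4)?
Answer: -361287/140 ≈ -2580.6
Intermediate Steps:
Q(V) = -2 - V/2 (Q(V) = -(V - 1*(-4))/2 = -(V + 4)/2 = -(4 + V)/2 = -2 - V/2)
M(X) = -8
F(S) = (-8 + S)/(2*S) (F(S) = (S - 8)/(S + S) = (-8 + S)/((2*S)) = (-8 + S)*(1/(2*S)) = (-8 + S)/(2*S))
-29*89 + (25 + F(Q(4)))/(49 + 21) = -29*89 + (25 + (-8 + (-2 - ½*4))/(2*(-2 - ½*4)))/(49 + 21) = -2581 + (25 + (-8 + (-2 - 2))/(2*(-2 - 2)))/70 = -2581 + (25 + (½)*(-8 - 4)/(-4))*(1/70) = -2581 + (25 + (½)*(-¼)*(-12))*(1/70) = -2581 + (25 + 3/2)*(1/70) = -2581 + (53/2)*(1/70) = -2581 + 53/140 = -361287/140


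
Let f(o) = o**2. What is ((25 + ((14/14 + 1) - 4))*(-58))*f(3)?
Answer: -12006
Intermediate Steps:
((25 + ((14/14 + 1) - 4))*(-58))*f(3) = ((25 + ((14/14 + 1) - 4))*(-58))*3**2 = ((25 + ((14*(1/14) + 1) - 4))*(-58))*9 = ((25 + ((1 + 1) - 4))*(-58))*9 = ((25 + (2 - 4))*(-58))*9 = ((25 - 2)*(-58))*9 = (23*(-58))*9 = -1334*9 = -12006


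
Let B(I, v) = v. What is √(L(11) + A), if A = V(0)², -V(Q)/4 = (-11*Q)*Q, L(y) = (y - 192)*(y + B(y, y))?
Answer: I*√3982 ≈ 63.103*I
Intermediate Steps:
L(y) = 2*y*(-192 + y) (L(y) = (y - 192)*(y + y) = (-192 + y)*(2*y) = 2*y*(-192 + y))
V(Q) = 44*Q² (V(Q) = -4*(-11*Q)*Q = -(-44)*Q² = 44*Q²)
A = 0 (A = (44*0²)² = (44*0)² = 0² = 0)
√(L(11) + A) = √(2*11*(-192 + 11) + 0) = √(2*11*(-181) + 0) = √(-3982 + 0) = √(-3982) = I*√3982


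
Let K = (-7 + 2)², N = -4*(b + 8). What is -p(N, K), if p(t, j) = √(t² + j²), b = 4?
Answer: -√2929 ≈ -54.120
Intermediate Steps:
N = -48 (N = -4*(4 + 8) = -4*12 = -48)
K = 25 (K = (-5)² = 25)
p(t, j) = √(j² + t²)
-p(N, K) = -√(25² + (-48)²) = -√(625 + 2304) = -√2929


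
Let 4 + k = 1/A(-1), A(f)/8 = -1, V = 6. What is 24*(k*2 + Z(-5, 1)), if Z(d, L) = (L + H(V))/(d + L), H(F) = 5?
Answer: -234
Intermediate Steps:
A(f) = -8 (A(f) = 8*(-1) = -8)
k = -33/8 (k = -4 + 1/(-8) = -4 - ⅛ = -33/8 ≈ -4.1250)
Z(d, L) = (5 + L)/(L + d) (Z(d, L) = (L + 5)/(d + L) = (5 + L)/(L + d))
24*(k*2 + Z(-5, 1)) = 24*(-33/8*2 + (5 + 1)/(1 - 5)) = 24*(-33/4 + 6/(-4)) = 24*(-33/4 - ¼*6) = 24*(-33/4 - 3/2) = 24*(-39/4) = -234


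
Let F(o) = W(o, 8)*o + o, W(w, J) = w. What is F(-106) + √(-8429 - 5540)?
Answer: 11130 + I*√13969 ≈ 11130.0 + 118.19*I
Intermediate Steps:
F(o) = o + o² (F(o) = o*o + o = o² + o = o + o²)
F(-106) + √(-8429 - 5540) = -106*(1 - 106) + √(-8429 - 5540) = -106*(-105) + √(-13969) = 11130 + I*√13969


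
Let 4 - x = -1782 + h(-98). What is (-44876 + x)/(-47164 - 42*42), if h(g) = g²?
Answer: 26347/24464 ≈ 1.0770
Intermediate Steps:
x = -7818 (x = 4 - (-1782 + (-98)²) = 4 - (-1782 + 9604) = 4 - 1*7822 = 4 - 7822 = -7818)
(-44876 + x)/(-47164 - 42*42) = (-44876 - 7818)/(-47164 - 42*42) = -52694/(-47164 - 1764) = -52694/(-48928) = -52694*(-1/48928) = 26347/24464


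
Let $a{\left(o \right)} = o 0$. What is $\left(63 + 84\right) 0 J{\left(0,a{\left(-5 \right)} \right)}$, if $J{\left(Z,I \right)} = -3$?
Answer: $0$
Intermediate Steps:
$a{\left(o \right)} = 0$
$\left(63 + 84\right) 0 J{\left(0,a{\left(-5 \right)} \right)} = \left(63 + 84\right) 0 \left(-3\right) = 147 \cdot 0 = 0$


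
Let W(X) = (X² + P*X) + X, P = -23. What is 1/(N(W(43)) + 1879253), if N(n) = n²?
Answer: 1/2694662 ≈ 3.7110e-7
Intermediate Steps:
W(X) = X² - 22*X (W(X) = (X² - 23*X) + X = X² - 22*X)
1/(N(W(43)) + 1879253) = 1/((43*(-22 + 43))² + 1879253) = 1/((43*21)² + 1879253) = 1/(903² + 1879253) = 1/(815409 + 1879253) = 1/2694662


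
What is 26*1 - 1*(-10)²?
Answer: -74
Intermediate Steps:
26*1 - 1*(-10)² = 26 - 1*100 = 26 - 100 = -74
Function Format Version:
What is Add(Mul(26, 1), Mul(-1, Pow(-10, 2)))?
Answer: -74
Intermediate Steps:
Add(Mul(26, 1), Mul(-1, Pow(-10, 2))) = Add(26, Mul(-1, 100)) = Add(26, -100) = -74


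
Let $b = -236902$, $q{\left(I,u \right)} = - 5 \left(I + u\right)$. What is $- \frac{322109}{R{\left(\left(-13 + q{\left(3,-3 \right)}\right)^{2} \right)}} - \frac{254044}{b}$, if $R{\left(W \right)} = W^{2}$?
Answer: $- \frac{34526257817}{3383079011} \approx -10.206$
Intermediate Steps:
$q{\left(I,u \right)} = - 5 I - 5 u$
$- \frac{322109}{R{\left(\left(-13 + q{\left(3,-3 \right)}\right)^{2} \right)}} - \frac{254044}{b} = - \frac{322109}{\left(\left(-13 - 0\right)^{2}\right)^{2}} - \frac{254044}{-236902} = - \frac{322109}{\left(\left(-13 + \left(-15 + 15\right)\right)^{2}\right)^{2}} - - \frac{127022}{118451} = - \frac{322109}{\left(\left(-13 + 0\right)^{2}\right)^{2}} + \frac{127022}{118451} = - \frac{322109}{\left(\left(-13\right)^{2}\right)^{2}} + \frac{127022}{118451} = - \frac{322109}{169^{2}} + \frac{127022}{118451} = - \frac{322109}{28561} + \frac{127022}{118451} = - \frac{34526257817}{3383079011}$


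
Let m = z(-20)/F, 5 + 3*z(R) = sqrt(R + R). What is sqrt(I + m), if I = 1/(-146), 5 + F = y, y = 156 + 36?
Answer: sqrt(-105740646 + 23916552*I*sqrt(10))/81906 ≈ 0.042525 + 0.13255*I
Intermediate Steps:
y = 192
z(R) = -5/3 + sqrt(2)*sqrt(R)/3 (z(R) = -5/3 + sqrt(R + R)/3 = -5/3 + sqrt(2*R)/3 = -5/3 + (sqrt(2)*sqrt(R))/3 = -5/3 + sqrt(2)*sqrt(R)/3)
F = 187 (F = -5 + 192 = 187)
I = -1/146 (I = 1*(-1/146) = -1/146 ≈ -0.0068493)
m = -5/561 + 2*I*sqrt(10)/561 (m = (-5/3 + sqrt(2)*sqrt(-20)/3)/187 = (-5/3 + sqrt(2)*(2*I*sqrt(5))/3)*(1/187) = (-5/3 + 2*I*sqrt(10)/3)*(1/187) = -5/561 + 2*I*sqrt(10)/561 ≈ -0.0089127 + 0.011274*I)
sqrt(I + m) = sqrt(-1/146 + (-5/561 + 2*I*sqrt(10)/561)) = sqrt(-1291/81906 + 2*I*sqrt(10)/561)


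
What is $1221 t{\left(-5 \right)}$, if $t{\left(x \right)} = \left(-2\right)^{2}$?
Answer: $4884$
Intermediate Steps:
$t{\left(x \right)} = 4$
$1221 t{\left(-5 \right)} = 1221 \cdot 4 = 4884$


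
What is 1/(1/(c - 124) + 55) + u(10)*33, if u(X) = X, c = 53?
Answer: 1288391/3904 ≈ 330.02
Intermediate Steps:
1/(1/(c - 124) + 55) + u(10)*33 = 1/(1/(53 - 124) + 55) + 10*33 = 1/(1/(-71) + 55) + 330 = 1/(-1/71 + 55) + 330 = 1/(3904/71) + 330 = 71/3904 + 330 = 1288391/3904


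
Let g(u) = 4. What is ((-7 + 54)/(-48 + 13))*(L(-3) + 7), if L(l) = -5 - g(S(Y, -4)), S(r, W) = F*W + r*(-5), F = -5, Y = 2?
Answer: 94/35 ≈ 2.6857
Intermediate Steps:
S(r, W) = -5*W - 5*r (S(r, W) = -5*W + r*(-5) = -5*W - 5*r)
L(l) = -9 (L(l) = -5 - 1*4 = -5 - 4 = -9)
((-7 + 54)/(-48 + 13))*(L(-3) + 7) = ((-7 + 54)/(-48 + 13))*(-9 + 7) = (47/(-35))*(-2) = (47*(-1/35))*(-2) = -47/35*(-2) = 94/35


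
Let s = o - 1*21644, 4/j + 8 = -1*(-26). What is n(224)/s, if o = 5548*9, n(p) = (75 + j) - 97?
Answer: -49/63648 ≈ -0.00076986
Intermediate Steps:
j = 2/9 (j = 4/(-8 - 1*(-26)) = 4/(-8 + 26) = 4/18 = 4*(1/18) = 2/9 ≈ 0.22222)
n(p) = -196/9 (n(p) = (75 + 2/9) - 97 = 677/9 - 97 = -196/9)
o = 49932
s = 28288 (s = 49932 - 1*21644 = 49932 - 21644 = 28288)
n(224)/s = -196/9/28288 = -196/9*1/28288 = -49/63648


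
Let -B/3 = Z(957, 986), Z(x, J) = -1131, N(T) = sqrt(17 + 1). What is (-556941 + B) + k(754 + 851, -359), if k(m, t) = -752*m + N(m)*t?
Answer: -1760508 - 1077*sqrt(2) ≈ -1.7620e+6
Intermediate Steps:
N(T) = 3*sqrt(2) (N(T) = sqrt(18) = 3*sqrt(2))
k(m, t) = -752*m + 3*t*sqrt(2) (k(m, t) = -752*m + (3*sqrt(2))*t = -752*m + 3*t*sqrt(2))
B = 3393 (B = -3*(-1131) = 3393)
(-556941 + B) + k(754 + 851, -359) = (-556941 + 3393) + (-752*(754 + 851) + 3*(-359)*sqrt(2)) = -553548 + (-752*1605 - 1077*sqrt(2)) = -553548 + (-1206960 - 1077*sqrt(2)) = -1760508 - 1077*sqrt(2)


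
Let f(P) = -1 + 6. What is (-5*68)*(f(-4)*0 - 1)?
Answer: 340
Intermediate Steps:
f(P) = 5
(-5*68)*(f(-4)*0 - 1) = (-5*68)*(5*0 - 1) = -340*(0 - 1) = -340*(-1) = 340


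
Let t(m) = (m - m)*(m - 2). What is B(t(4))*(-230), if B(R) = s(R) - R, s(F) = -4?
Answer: 920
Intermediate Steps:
t(m) = 0 (t(m) = 0*(-2 + m) = 0)
B(R) = -4 - R
B(t(4))*(-230) = (-4 - 1*0)*(-230) = (-4 + 0)*(-230) = -4*(-230) = 920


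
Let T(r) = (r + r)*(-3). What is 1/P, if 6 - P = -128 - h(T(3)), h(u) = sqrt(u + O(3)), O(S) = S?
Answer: 134/17971 - I*sqrt(15)/17971 ≈ 0.0074565 - 0.00021551*I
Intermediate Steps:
T(r) = -6*r (T(r) = (2*r)*(-3) = -6*r)
h(u) = sqrt(3 + u) (h(u) = sqrt(u + 3) = sqrt(3 + u))
P = 134 + I*sqrt(15) (P = 6 - (-128 - sqrt(3 - 6*3)) = 6 - (-128 - sqrt(3 - 18)) = 6 - (-128 - sqrt(-15)) = 6 - (-128 - I*sqrt(15)) = 6 + (128 + I*sqrt(15)) = 134 + I*sqrt(15) ≈ 134.0 + 3.873*I)
1/P = 1/(134 + I*sqrt(15))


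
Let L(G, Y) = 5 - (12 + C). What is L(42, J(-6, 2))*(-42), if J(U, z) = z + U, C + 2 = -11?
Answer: -252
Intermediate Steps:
C = -13 (C = -2 - 11 = -13)
J(U, z) = U + z
L(G, Y) = 6 (L(G, Y) = 5 - (12 - 13) = 5 - 1*(-1) = 5 + 1 = 6)
L(42, J(-6, 2))*(-42) = 6*(-42) = -252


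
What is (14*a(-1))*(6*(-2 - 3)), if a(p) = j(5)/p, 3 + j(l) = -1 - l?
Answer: -3780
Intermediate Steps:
j(l) = -4 - l (j(l) = -3 + (-1 - l) = -4 - l)
a(p) = -9/p (a(p) = (-4 - 1*5)/p = (-4 - 5)/p = -9/p)
(14*a(-1))*(6*(-2 - 3)) = (14*(-9/(-1)))*(6*(-2 - 3)) = (14*(-9*(-1)))*(6*(-5)) = (14*9)*(-30) = 126*(-30) = -3780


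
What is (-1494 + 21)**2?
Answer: 2169729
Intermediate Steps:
(-1494 + 21)**2 = (-1473)**2 = 2169729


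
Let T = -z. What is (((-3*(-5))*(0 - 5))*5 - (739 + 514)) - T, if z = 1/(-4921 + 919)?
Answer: -6515257/4002 ≈ -1628.0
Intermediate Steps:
z = -1/4002 (z = 1/(-4002) = -1/4002 ≈ -0.00024988)
T = 1/4002 (T = -1*(-1/4002) = 1/4002 ≈ 0.00024988)
(((-3*(-5))*(0 - 5))*5 - (739 + 514)) - T = (((-3*(-5))*(0 - 5))*5 - (739 + 514)) - 1*1/4002 = ((15*(-5))*5 - 1*1253) - 1/4002 = (-75*5 - 1253) - 1/4002 = (-375 - 1253) - 1/4002 = -1628 - 1/4002 = -6515257/4002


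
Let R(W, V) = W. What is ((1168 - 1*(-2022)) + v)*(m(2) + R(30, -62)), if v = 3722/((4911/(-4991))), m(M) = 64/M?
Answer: -180445544/4911 ≈ -36743.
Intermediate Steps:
v = -18576502/4911 (v = 3722/((4911*(-1/4991))) = 3722/(-4911/4991) = 3722*(-4991/4911) = -18576502/4911 ≈ -3782.6)
((1168 - 1*(-2022)) + v)*(m(2) + R(30, -62)) = ((1168 - 1*(-2022)) - 18576502/4911)*(64/2 + 30) = ((1168 + 2022) - 18576502/4911)*(64*(1/2) + 30) = (3190 - 18576502/4911)*(32 + 30) = -2910412/4911*62 = -180445544/4911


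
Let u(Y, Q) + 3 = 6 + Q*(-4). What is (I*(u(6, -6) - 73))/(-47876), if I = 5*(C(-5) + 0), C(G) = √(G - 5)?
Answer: 115*I*√10/23938 ≈ 0.015192*I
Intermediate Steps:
C(G) = √(-5 + G)
u(Y, Q) = 3 - 4*Q (u(Y, Q) = -3 + (6 + Q*(-4)) = -3 + (6 - 4*Q) = 3 - 4*Q)
I = 5*I*√10 (I = 5*(√(-5 - 5) + 0) = 5*(√(-10) + 0) = 5*(I*√10 + 0) = 5*(I*√10) = 5*I*√10 ≈ 15.811*I)
(I*(u(6, -6) - 73))/(-47876) = ((5*I*√10)*((3 - 4*(-6)) - 73))/(-47876) = ((5*I*√10)*((3 + 24) - 73))*(-1/47876) = ((5*I*√10)*(27 - 73))*(-1/47876) = ((5*I*√10)*(-46))*(-1/47876) = -230*I*√10*(-1/47876) = 115*I*√10/23938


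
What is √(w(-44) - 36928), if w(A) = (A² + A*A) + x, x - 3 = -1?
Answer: I*√33054 ≈ 181.81*I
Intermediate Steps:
x = 2 (x = 3 - 1 = 2)
w(A) = 2 + 2*A² (w(A) = (A² + A*A) + 2 = (A² + A²) + 2 = 2*A² + 2 = 2 + 2*A²)
√(w(-44) - 36928) = √((2 + 2*(-44)²) - 36928) = √((2 + 2*1936) - 36928) = √((2 + 3872) - 36928) = √(3874 - 36928) = √(-33054) = I*√33054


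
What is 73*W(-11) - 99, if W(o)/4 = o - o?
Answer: -99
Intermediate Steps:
W(o) = 0 (W(o) = 4*(o - o) = 4*0 = 0)
73*W(-11) - 99 = 73*0 - 99 = 0 - 99 = -99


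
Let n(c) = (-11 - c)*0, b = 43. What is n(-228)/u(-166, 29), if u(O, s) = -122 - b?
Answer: 0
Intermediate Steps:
u(O, s) = -165 (u(O, s) = -122 - 1*43 = -122 - 43 = -165)
n(c) = 0
n(-228)/u(-166, 29) = 0/(-165) = 0*(-1/165) = 0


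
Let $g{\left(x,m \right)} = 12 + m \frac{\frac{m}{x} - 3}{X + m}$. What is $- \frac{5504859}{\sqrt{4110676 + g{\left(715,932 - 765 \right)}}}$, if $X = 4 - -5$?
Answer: $- \frac{40368966 \sqrt{33623762093610}}{86214774599} \approx -2715.1$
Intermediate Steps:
$X = 9$ ($X = 4 + 5 = 9$)
$g{\left(x,m \right)} = 12 + \frac{m \left(-3 + \frac{m}{x}\right)}{9 + m}$ ($g{\left(x,m \right)} = 12 + m \frac{\frac{m}{x} - 3}{9 + m} = 12 + m \frac{-3 + \frac{m}{x}}{9 + m} = 12 + \frac{m \left(-3 + \frac{m}{x}\right)}{9 + m}$)
$- \frac{5504859}{\sqrt{4110676 + g{\left(715,932 - 765 \right)}}} = - \frac{5504859}{\sqrt{4110676 + \frac{\left(932 - 765\right)^{2} + 108 \cdot 715 + 9 \left(932 - 765\right) 715}{715 \left(9 + \left(932 - 765\right)\right)}}} = - \frac{5504859}{\sqrt{4110676 + \frac{\left(932 - 765\right)^{2} + 77220 + 9 \left(932 - 765\right) 715}{715 \left(9 + \left(932 - 765\right)\right)}}} = - \frac{5504859}{\sqrt{4110676 + \frac{167^{2} + 77220 + 9 \cdot 167 \cdot 715}{715 \left(9 + 167\right)}}} = - \frac{5504859}{\sqrt{4110676 + \frac{27889 + 77220 + 1074645}{715 \cdot 176}}} = - \frac{5504859}{\sqrt{4110676 + \frac{1}{715} \cdot \frac{1}{176} \cdot 1179754}} = - \frac{5504859}{\sqrt{4110676 + \frac{589877}{62920}}} = - \frac{5504859}{\sqrt{\frac{258644323797}{62920}}} = - \frac{5504859}{\frac{1}{2860} \sqrt{33623762093610}} = - 5504859 \frac{22 \sqrt{33623762093610}}{258644323797} = - \frac{40368966 \sqrt{33623762093610}}{86214774599}$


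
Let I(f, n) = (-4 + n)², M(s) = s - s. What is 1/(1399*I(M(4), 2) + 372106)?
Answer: 1/377702 ≈ 2.6476e-6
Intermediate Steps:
M(s) = 0
1/(1399*I(M(4), 2) + 372106) = 1/(1399*(-4 + 2)² + 372106) = 1/(1399*(-2)² + 372106) = 1/(1399*4 + 372106) = 1/(5596 + 372106) = 1/377702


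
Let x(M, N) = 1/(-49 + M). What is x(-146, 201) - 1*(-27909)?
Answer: 5442254/195 ≈ 27909.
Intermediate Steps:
x(-146, 201) - 1*(-27909) = 1/(-49 - 146) - 1*(-27909) = 1/(-195) + 27909 = -1/195 + 27909 = 5442254/195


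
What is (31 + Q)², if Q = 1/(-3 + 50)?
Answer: 2125764/2209 ≈ 962.32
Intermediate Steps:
Q = 1/47 ≈ 0.021277
(31 + Q)² = (31 + 1/47)² = (1458/47)² = 2125764/2209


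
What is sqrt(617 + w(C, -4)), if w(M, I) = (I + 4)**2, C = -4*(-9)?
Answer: sqrt(617) ≈ 24.839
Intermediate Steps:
C = 36
w(M, I) = (4 + I)**2
sqrt(617 + w(C, -4)) = sqrt(617 + (4 - 4)**2) = sqrt(617 + 0**2) = sqrt(617 + 0) = sqrt(617)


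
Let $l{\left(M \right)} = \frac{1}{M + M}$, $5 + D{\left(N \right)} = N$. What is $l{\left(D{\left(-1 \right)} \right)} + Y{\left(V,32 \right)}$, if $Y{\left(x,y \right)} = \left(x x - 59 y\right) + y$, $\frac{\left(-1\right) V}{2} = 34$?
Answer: $\frac{33215}{12} \approx 2767.9$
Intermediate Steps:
$D{\left(N \right)} = -5 + N$
$l{\left(M \right)} = \frac{1}{2 M}$
$V = -68$ ($V = \left(-2\right) 34 = -68$)
$Y{\left(x,y \right)} = x^{2} - 58 y$ ($Y{\left(x,y \right)} = \left(x^{2} - 59 y\right) + y = x^{2} - 58 y$)
$l{\left(D{\left(-1 \right)} \right)} + Y{\left(V,32 \right)} = \frac{1}{2 \left(-5 - 1\right)} + \left(\left(-68\right)^{2} - 1856\right) = \frac{1}{2 \left(-6\right)} + \left(4624 - 1856\right) = \frac{1}{2} \left(- \frac{1}{6}\right) + 2768 = - \frac{1}{12} + 2768 = \frac{33215}{12}$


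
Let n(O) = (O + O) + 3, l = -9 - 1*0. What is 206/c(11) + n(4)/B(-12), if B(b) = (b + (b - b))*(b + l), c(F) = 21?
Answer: 2483/252 ≈ 9.8532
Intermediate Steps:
l = -9 (l = -9 + 0 = -9)
B(b) = b*(-9 + b) (B(b) = (b + (b - b))*(b - 9) = (b + 0)*(-9 + b) = b*(-9 + b))
n(O) = 3 + 2*O (n(O) = 2*O + 3 = 3 + 2*O)
206/c(11) + n(4)/B(-12) = 206/21 + (3 + 2*4)/((-12*(-9 - 12))) = 206*(1/21) + (3 + 8)/((-12*(-21))) = 206/21 + 11/252 = 2483/252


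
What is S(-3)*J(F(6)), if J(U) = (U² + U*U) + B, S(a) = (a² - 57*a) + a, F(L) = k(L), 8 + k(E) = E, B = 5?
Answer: 2301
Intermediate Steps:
k(E) = -8 + E
F(L) = -8 + L
S(a) = a² - 56*a
J(U) = 5 + 2*U² (J(U) = (U² + U*U) + 5 = (U² + U²) + 5 = 2*U² + 5 = 5 + 2*U²)
S(-3)*J(F(6)) = (-3*(-56 - 3))*(5 + 2*(-8 + 6)²) = (-3*(-59))*(5 + 2*(-2)²) = 177*(5 + 2*4) = 177*(5 + 8) = 177*13 = 2301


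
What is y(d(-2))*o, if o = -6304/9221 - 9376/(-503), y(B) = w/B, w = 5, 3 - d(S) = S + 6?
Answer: -416425920/4638163 ≈ -89.782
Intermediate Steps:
d(S) = -3 - S (d(S) = 3 - (S + 6) = 3 - (6 + S) = 3 + (-6 - S) = -3 - S)
y(B) = 5/B
o = 83285184/4638163 (o = -6304*1/9221 - 9376*(-1/503) = -6304/9221 + 9376/503 = 83285184/4638163 ≈ 17.957)
y(d(-2))*o = (5/(-3 - 1*(-2)))*(83285184/4638163) = (5/(-3 + 2))*(83285184/4638163) = (5/(-1))*(83285184/4638163) = (5*(-1))*(83285184/4638163) = -5*83285184/4638163 = -416425920/4638163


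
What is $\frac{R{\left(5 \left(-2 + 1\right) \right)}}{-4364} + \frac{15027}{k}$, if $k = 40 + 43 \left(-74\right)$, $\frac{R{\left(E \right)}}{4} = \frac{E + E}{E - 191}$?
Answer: $- \frac{401668124}{83984089} \approx -4.7827$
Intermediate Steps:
$R{\left(E \right)} = \frac{8 E}{-191 + E}$ ($R{\left(E \right)} = 4 \frac{E + E}{E - 191} = 4 \frac{2 E}{-191 + E} = \frac{8 E}{-191 + E}$)
$k = -3142$ ($k = 40 - 3182 = -3142$)
$\frac{R{\left(5 \left(-2 + 1\right) \right)}}{-4364} + \frac{15027}{k} = \frac{8 \cdot 5 \left(-2 + 1\right) \frac{1}{-191 + 5 \left(-2 + 1\right)}}{-4364} + \frac{15027}{-3142} = \frac{8 \cdot 5 \left(-1\right)}{-191 + 5 \left(-1\right)} \left(- \frac{1}{4364}\right) + 15027 \left(- \frac{1}{3142}\right) = 8 \left(-5\right) \frac{1}{-191 - 5} \left(- \frac{1}{4364}\right) - \frac{15027}{3142} = 8 \left(-5\right) \frac{1}{-196} \left(- \frac{1}{4364}\right) - \frac{15027}{3142} = 8 \left(-5\right) \left(- \frac{1}{196}\right) \left(- \frac{1}{4364}\right) - \frac{15027}{3142} = \frac{10}{49} \left(- \frac{1}{4364}\right) - \frac{15027}{3142} = - \frac{5}{106918} - \frac{15027}{3142} = - \frac{401668124}{83984089}$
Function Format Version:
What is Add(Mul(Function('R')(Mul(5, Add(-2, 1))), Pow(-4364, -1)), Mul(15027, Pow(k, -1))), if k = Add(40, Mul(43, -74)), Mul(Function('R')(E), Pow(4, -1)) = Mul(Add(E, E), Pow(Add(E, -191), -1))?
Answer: Rational(-401668124, 83984089) ≈ -4.7827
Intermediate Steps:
Function('R')(E) = Mul(8, E, Pow(Add(-191, E), -1)) (Function('R')(E) = Mul(4, Mul(Add(E, E), Pow(Add(E, -191), -1))) = Mul(4, Mul(Mul(2, E), Pow(Add(-191, E), -1))) = Mul(4, Mul(2, E, Pow(Add(-191, E), -1))) = Mul(8, E, Pow(Add(-191, E), -1)))
k = -3142 (k = Add(40, -3182) = -3142)
Add(Mul(Function('R')(Mul(5, Add(-2, 1))), Pow(-4364, -1)), Mul(15027, Pow(k, -1))) = Add(Mul(Mul(8, Mul(5, Add(-2, 1)), Pow(Add(-191, Mul(5, Add(-2, 1))), -1)), Pow(-4364, -1)), Mul(15027, Pow(-3142, -1))) = Add(Mul(Mul(8, Mul(5, -1), Pow(Add(-191, Mul(5, -1)), -1)), Rational(-1, 4364)), Mul(15027, Rational(-1, 3142))) = Add(Mul(Mul(8, -5, Pow(Add(-191, -5), -1)), Rational(-1, 4364)), Rational(-15027, 3142)) = Add(Mul(Mul(8, -5, Pow(-196, -1)), Rational(-1, 4364)), Rational(-15027, 3142)) = Add(Mul(Mul(8, -5, Rational(-1, 196)), Rational(-1, 4364)), Rational(-15027, 3142)) = Add(Mul(Rational(10, 49), Rational(-1, 4364)), Rational(-15027, 3142)) = Add(Rational(-5, 106918), Rational(-15027, 3142)) = Rational(-401668124, 83984089)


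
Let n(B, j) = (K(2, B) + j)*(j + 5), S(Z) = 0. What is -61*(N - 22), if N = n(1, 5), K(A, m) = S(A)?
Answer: -1708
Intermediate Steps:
K(A, m) = 0
n(B, j) = j*(5 + j) (n(B, j) = (0 + j)*(j + 5) = j*(5 + j))
N = 50 (N = 5*(5 + 5) = 5*10 = 50)
-61*(N - 22) = -61*(50 - 22) = -61*28 = -1708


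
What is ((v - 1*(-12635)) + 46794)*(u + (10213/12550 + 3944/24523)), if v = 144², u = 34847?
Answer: 171952960809834917/61552730 ≈ 2.7936e+9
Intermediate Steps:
v = 20736
((v - 1*(-12635)) + 46794)*(u + (10213/12550 + 3944/24523)) = ((20736 - 1*(-12635)) + 46794)*(34847 + (10213/12550 + 3944/24523)) = ((20736 + 12635) + 46794)*(34847 + (10213*(1/12550) + 3944*(1/24523))) = (33371 + 46794)*(34847 + (10213/12550 + 3944/24523)) = 80165*(34847 + 299950599/307763650) = 80165*(10724939862149/307763650) = 171952960809834917/61552730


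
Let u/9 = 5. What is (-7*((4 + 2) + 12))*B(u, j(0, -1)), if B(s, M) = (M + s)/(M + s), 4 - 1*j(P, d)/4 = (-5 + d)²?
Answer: -126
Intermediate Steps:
u = 45 (u = 9*5 = 45)
j(P, d) = 16 - 4*(-5 + d)²
B(s, M) = 1
(-7*((4 + 2) + 12))*B(u, j(0, -1)) = -7*((4 + 2) + 12)*1 = -7*(6 + 12)*1 = -7*18*1 = -126*1 = -126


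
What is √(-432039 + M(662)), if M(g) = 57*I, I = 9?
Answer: I*√431526 ≈ 656.91*I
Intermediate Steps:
M(g) = 513 (M(g) = 57*9 = 513)
√(-432039 + M(662)) = √(-432039 + 513) = √(-431526) = I*√431526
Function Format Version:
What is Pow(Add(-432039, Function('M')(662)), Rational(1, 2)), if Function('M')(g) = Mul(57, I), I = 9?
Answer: Mul(I, Pow(431526, Rational(1, 2))) ≈ Mul(656.91, I)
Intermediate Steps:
Function('M')(g) = 513 (Function('M')(g) = Mul(57, 9) = 513)
Pow(Add(-432039, Function('M')(662)), Rational(1, 2)) = Pow(Add(-432039, 513), Rational(1, 2)) = Pow(-431526, Rational(1, 2)) = Mul(I, Pow(431526, Rational(1, 2)))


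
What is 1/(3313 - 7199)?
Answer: -1/3886 ≈ -0.00025733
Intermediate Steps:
1/(3313 - 7199) = 1/(-3886) = -1/3886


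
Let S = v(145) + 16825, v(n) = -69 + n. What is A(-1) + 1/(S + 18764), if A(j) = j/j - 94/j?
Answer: 3388176/35665 ≈ 95.000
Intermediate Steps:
A(j) = 1 - 94/j
S = 16901 (S = (-69 + 145) + 16825 = 76 + 16825 = 16901)
A(-1) + 1/(S + 18764) = (-94 - 1)/(-1) + 1/(16901 + 18764) = -1*(-95) + 1/35665 = 95 + 1/35665 = 3388176/35665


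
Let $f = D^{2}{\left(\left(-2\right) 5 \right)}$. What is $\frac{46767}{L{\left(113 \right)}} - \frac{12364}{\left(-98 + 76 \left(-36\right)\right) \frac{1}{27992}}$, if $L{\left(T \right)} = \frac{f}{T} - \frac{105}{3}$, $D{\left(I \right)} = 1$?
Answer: $\frac{225579218723}{1867606} \approx 1.2079 \cdot 10^{5}$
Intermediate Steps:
$f = 1$ ($f = 1^{2} = 1$)
$L{\left(T \right)} = -35 + \frac{1}{T}$ ($L{\left(T \right)} = 1 \frac{1}{T} - \frac{105}{3} = \frac{1}{T} - 35 = -35 + \frac{1}{T}$)
$\frac{46767}{L{\left(113 \right)}} - \frac{12364}{\left(-98 + 76 \left(-36\right)\right) \frac{1}{27992}} = \frac{46767}{-35 + \frac{1}{113}} - \frac{12364}{\left(-98 + 76 \left(-36\right)\right) \frac{1}{27992}} = \frac{46767}{-35 + \frac{1}{113}} - \frac{12364}{\left(-98 - 2736\right) \frac{1}{27992}} = \frac{46767}{- \frac{3954}{113}} - \frac{12364}{\left(-2834\right) \frac{1}{27992}} = 46767 \left(- \frac{113}{3954}\right) - \frac{12364}{- \frac{1417}{13996}} = - \frac{1761557}{1318} - - \frac{173046544}{1417} = - \frac{1761557}{1318} + \frac{173046544}{1417} = \frac{225579218723}{1867606}$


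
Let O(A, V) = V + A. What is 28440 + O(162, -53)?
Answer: 28549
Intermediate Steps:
O(A, V) = A + V
28440 + O(162, -53) = 28440 + (162 - 53) = 28440 + 109 = 28549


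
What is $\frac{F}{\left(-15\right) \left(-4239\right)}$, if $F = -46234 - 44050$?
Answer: $- \frac{90284}{63585} \approx -1.4199$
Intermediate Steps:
$F = -90284$
$\frac{F}{\left(-15\right) \left(-4239\right)} = - \frac{90284}{\left(-15\right) \left(-4239\right)} = - \frac{90284}{63585}$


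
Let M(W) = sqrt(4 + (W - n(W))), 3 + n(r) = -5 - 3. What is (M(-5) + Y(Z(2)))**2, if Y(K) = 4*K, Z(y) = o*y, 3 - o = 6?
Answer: (24 - sqrt(10))**2 ≈ 434.21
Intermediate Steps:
o = -3 (o = 3 - 1*6 = 3 - 6 = -3)
n(r) = -11 (n(r) = -3 + (-5 - 3) = -3 - 8 = -11)
Z(y) = -3*y
M(W) = sqrt(15 + W) (M(W) = sqrt(4 + (W - 1*(-11))) = sqrt(4 + (W + 11)) = sqrt(4 + (11 + W)) = sqrt(15 + W))
(M(-5) + Y(Z(2)))**2 = (sqrt(15 - 5) + 4*(-3*2))**2 = (sqrt(10) + 4*(-6))**2 = (sqrt(10) - 24)**2 = (-24 + sqrt(10))**2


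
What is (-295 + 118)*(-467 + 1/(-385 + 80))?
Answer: 25211172/305 ≈ 82660.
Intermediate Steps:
(-295 + 118)*(-467 + 1/(-385 + 80)) = -177*(-467 + 1/(-305)) = -177*(-467 - 1/305) = -177*(-142436/305) = 25211172/305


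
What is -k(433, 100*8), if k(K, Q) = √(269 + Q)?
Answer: -√1069 ≈ -32.696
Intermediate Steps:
-k(433, 100*8) = -√(269 + 100*8) = -√(269 + 800) = -√1069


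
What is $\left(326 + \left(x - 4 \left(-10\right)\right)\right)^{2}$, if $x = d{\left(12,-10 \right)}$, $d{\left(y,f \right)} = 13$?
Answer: $143641$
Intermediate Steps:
$x = 13$
$\left(326 + \left(x - 4 \left(-10\right)\right)\right)^{2} = \left(326 - \left(-13 + 4 \left(-10\right)\right)\right)^{2} = \left(326 + \left(13 - -40\right)\right)^{2} = \left(326 + \left(13 + 40\right)\right)^{2} = \left(326 + 53\right)^{2} = 379^{2} = 143641$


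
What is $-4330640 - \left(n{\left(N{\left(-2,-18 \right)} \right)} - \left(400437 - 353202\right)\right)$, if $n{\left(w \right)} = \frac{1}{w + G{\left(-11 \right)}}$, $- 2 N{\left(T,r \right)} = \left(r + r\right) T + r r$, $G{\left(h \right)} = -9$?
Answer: $- \frac{886664834}{207} \approx -4.2834 \cdot 10^{6}$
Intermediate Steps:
$N{\left(T,r \right)} = - \frac{r^{2}}{2} - T r$ ($N{\left(T,r \right)} = - \frac{\left(r + r\right) T + r r}{2} = - \frac{2 r T + r^{2}}{2} = - \frac{2 T r + r^{2}}{2} = - \frac{r^{2} + 2 T r}{2} = - \frac{r^{2}}{2} - T r$)
$n{\left(w \right)} = \frac{1}{-9 + w}$ ($n{\left(w \right)} = \frac{1}{w - 9} = \frac{1}{-9 + w}$)
$-4330640 - \left(n{\left(N{\left(-2,-18 \right)} \right)} - \left(400437 - 353202\right)\right) = -4330640 - \left(\frac{1}{-9 - - 9 \left(-18 + 2 \left(-2\right)\right)} - \left(400437 - 353202\right)\right) = -4330640 - \left(\frac{1}{-9 - - 9 \left(-18 - 4\right)} - 47235\right) = -4330640 - \left(\frac{1}{-9 - \left(-9\right) \left(-22\right)} - 47235\right) = -4330640 - \left(\frac{1}{-9 - 198} - 47235\right) = -4330640 - \left(\frac{1}{-207} - 47235\right) = -4330640 - \left(- \frac{1}{207} - 47235\right) = -4330640 - - \frac{9777646}{207} = -4330640 + \frac{9777646}{207} = - \frac{886664834}{207}$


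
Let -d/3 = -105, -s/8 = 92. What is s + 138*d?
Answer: 42734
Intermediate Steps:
s = -736 (s = -8*92 = -736)
d = 315 (d = -3*(-105) = 315)
s + 138*d = -736 + 138*315 = -736 + 43470 = 42734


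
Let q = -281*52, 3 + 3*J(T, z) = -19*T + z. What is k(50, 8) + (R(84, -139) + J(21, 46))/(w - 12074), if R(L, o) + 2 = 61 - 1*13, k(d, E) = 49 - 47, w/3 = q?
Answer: 167839/83865 ≈ 2.0013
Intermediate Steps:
J(T, z) = -1 - 19*T/3 + z/3 (J(T, z) = -1 + (-19*T + z)/3 = -1 + (z - 19*T)/3 = -1 + (-19*T/3 + z/3) = -1 - 19*T/3 + z/3)
q = -14612
w = -43836 (w = 3*(-14612) = -43836)
k(d, E) = 2
R(L, o) = 46 (R(L, o) = -2 + (61 - 1*13) = -2 + (61 - 13) = -2 + 48 = 46)
k(50, 8) + (R(84, -139) + J(21, 46))/(w - 12074) = 2 + (46 + (-1 - 19/3*21 + (⅓)*46))/(-43836 - 12074) = 2 + (46 + (-1 - 133 + 46/3))/(-55910) = 2 + (46 - 356/3)*(-1/55910) = 2 - 218/3*(-1/55910) = 2 + 109/83865 = 167839/83865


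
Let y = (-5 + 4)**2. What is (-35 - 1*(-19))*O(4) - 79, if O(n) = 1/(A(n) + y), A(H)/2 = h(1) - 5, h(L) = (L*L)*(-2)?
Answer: -1011/13 ≈ -77.769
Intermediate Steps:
h(L) = -2*L**2 (h(L) = L**2*(-2) = -2*L**2)
A(H) = -14 (A(H) = 2*(-2*1**2 - 5) = 2*(-2*1 - 5) = 2*(-2 - 5) = 2*(-7) = -14)
y = 1 (y = (-1)**2 = 1)
O(n) = -1/13 (O(n) = 1/(-14 + 1) = 1/(-13) = -1/13)
(-35 - 1*(-19))*O(4) - 79 = (-35 - 1*(-19))*(-1/13) - 79 = (-35 + 19)*(-1/13) - 79 = -16*(-1/13) - 79 = 16/13 - 79 = -1011/13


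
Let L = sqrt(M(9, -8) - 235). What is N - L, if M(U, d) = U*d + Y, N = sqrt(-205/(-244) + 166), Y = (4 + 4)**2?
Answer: sqrt(2483249)/122 - 9*I*sqrt(3) ≈ 12.917 - 15.588*I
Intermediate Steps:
Y = 64 (Y = 8**2 = 64)
N = sqrt(2483249)/122 (N = sqrt(-205*(-1/244) + 166) = sqrt(205/244 + 166) = sqrt(40709/244) = sqrt(2483249)/122 ≈ 12.917)
M(U, d) = 64 + U*d (M(U, d) = U*d + 64 = 64 + U*d)
L = 9*I*sqrt(3) (L = sqrt((64 + 9*(-8)) - 235) = sqrt((64 - 72) - 235) = sqrt(-8 - 235) = sqrt(-243) = 9*I*sqrt(3) ≈ 15.588*I)
N - L = sqrt(2483249)/122 - 9*I*sqrt(3)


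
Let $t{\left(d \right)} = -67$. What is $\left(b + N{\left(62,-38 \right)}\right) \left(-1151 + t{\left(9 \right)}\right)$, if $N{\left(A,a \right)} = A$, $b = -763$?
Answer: $853818$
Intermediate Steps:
$\left(b + N{\left(62,-38 \right)}\right) \left(-1151 + t{\left(9 \right)}\right) = \left(-763 + 62\right) \left(-1151 - 67\right) = \left(-701\right) \left(-1218\right) = 853818$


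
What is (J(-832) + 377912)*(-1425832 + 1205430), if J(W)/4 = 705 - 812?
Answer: -83198228568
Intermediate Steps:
J(W) = -428 (J(W) = 4*(705 - 812) = 4*(-107) = -428)
(J(-832) + 377912)*(-1425832 + 1205430) = (-428 + 377912)*(-1425832 + 1205430) = 377484*(-220402) = -83198228568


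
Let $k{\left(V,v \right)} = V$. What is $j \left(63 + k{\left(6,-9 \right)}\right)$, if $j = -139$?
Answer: $-9591$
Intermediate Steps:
$j \left(63 + k{\left(6,-9 \right)}\right) = - 139 \left(63 + 6\right) = \left(-139\right) 69 = -9591$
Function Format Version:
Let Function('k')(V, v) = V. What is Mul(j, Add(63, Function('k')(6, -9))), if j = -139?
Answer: -9591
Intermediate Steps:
Mul(j, Add(63, Function('k')(6, -9))) = Mul(-139, Add(63, 6)) = Mul(-139, 69) = -9591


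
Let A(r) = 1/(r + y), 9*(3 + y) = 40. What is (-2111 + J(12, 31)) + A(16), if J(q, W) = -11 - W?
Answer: -338012/157 ≈ -2152.9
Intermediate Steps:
y = 13/9 (y = -3 + (1/9)*40 = -3 + 40/9 = 13/9 ≈ 1.4444)
A(r) = 1/(13/9 + r) (A(r) = 1/(r + 13/9) = 1/(13/9 + r))
(-2111 + J(12, 31)) + A(16) = (-2111 + (-11 - 1*31)) + 9/(13 + 9*16) = (-2111 + (-11 - 31)) + 9/(13 + 144) = (-2111 - 42) + 9/157 = -2153 + 9*(1/157) = -2153 + 9/157 = -338012/157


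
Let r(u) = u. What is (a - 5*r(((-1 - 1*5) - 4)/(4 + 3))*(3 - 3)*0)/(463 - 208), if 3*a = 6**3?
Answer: 24/85 ≈ 0.28235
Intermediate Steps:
a = 72 (a = (1/3)*6**3 = (1/3)*216 = 72)
(a - 5*r(((-1 - 1*5) - 4)/(4 + 3))*(3 - 3)*0)/(463 - 208) = (72 - 5*((-1 - 1*5) - 4)/(4 + 3)*(3 - 3)*0)/(463 - 208) = (72 - 5*((-1 - 5) - 4)/7*0*0)/255 = (72 - 5*(-6 - 4)*(1/7)*0*0)*(1/255) = (72 - 5*(-10*1/7)*0*0)*(1/255) = (72 - (-50)*0/7*0)*(1/255) = (72 - 5*0*0)*(1/255) = (72 + 0*0)*(1/255) = (72 + 0)*(1/255) = 72*(1/255) = 24/85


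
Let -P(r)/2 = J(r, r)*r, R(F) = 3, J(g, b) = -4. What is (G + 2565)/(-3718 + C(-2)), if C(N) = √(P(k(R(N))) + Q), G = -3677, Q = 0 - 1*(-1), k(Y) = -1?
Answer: 4134416/13823531 + 1112*I*√7/13823531 ≈ 0.29909 + 0.00021283*I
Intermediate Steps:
Q = 1 (Q = 0 + 1 = 1)
P(r) = 8*r (P(r) = -(-8)*r = 8*r)
C(N) = I*√7 (C(N) = √(8*(-1) + 1) = √(-8 + 1) = √(-7) = I*√7)
(G + 2565)/(-3718 + C(-2)) = (-3677 + 2565)/(-3718 + I*√7) = -1112/(-3718 + I*√7)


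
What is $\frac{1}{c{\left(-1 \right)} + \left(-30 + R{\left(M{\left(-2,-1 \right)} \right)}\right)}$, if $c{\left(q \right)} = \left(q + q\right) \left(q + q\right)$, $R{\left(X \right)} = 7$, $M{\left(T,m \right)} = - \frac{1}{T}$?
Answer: $- \frac{1}{19} \approx -0.052632$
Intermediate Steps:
$c{\left(q \right)} = 4 q^{2}$ ($c{\left(q \right)} = 2 q 2 q = 4 q^{2}$)
$\frac{1}{c{\left(-1 \right)} + \left(-30 + R{\left(M{\left(-2,-1 \right)} \right)}\right)} = \frac{1}{4 \left(-1\right)^{2} + \left(-30 + 7\right)} = \frac{1}{4 \cdot 1 - 23} = \frac{1}{4 - 23} = \frac{1}{-19} = - \frac{1}{19}$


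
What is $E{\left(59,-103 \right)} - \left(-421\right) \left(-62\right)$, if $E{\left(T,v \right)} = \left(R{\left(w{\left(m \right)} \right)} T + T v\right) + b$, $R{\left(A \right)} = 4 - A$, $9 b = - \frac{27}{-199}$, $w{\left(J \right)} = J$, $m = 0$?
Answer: $- \frac{6356654}{199} \approx -31943.0$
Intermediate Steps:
$b = \frac{3}{199}$ ($b = \frac{\left(-27\right) \frac{1}{-199}}{9} = \frac{\left(-27\right) \left(- \frac{1}{199}\right)}{9} = \frac{1}{9} \cdot \frac{27}{199} = \frac{3}{199} \approx 0.015075$)
$E{\left(T,v \right)} = \frac{3}{199} + 4 T + T v$ ($E{\left(T,v \right)} = \left(\left(4 - 0\right) T + T v\right) + \frac{3}{199} = \left(\left(4 + 0\right) T + T v\right) + \frac{3}{199} = \left(4 T + T v\right) + \frac{3}{199} = \frac{3}{199} + 4 T + T v$)
$E{\left(59,-103 \right)} - \left(-421\right) \left(-62\right) = \left(\frac{3}{199} + 4 \cdot 59 + 59 \left(-103\right)\right) - \left(-421\right) \left(-62\right) = \left(\frac{3}{199} + 236 - 6077\right) - 26102 = - \frac{1162356}{199} - 26102 = - \frac{6356654}{199}$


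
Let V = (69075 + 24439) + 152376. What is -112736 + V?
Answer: 133154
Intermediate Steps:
V = 245890 (V = 93514 + 152376 = 245890)
-112736 + V = -112736 + 245890 = 133154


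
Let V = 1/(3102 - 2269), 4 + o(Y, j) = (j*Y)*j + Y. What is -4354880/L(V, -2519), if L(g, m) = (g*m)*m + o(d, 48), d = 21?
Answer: -1813807520/23331697 ≈ -77.740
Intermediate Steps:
o(Y, j) = -4 + Y + Y*j² (o(Y, j) = -4 + ((j*Y)*j + Y) = -4 + ((Y*j)*j + Y) = -4 + (Y*j² + Y) = -4 + (Y + Y*j²) = -4 + Y + Y*j²)
V = 1/833 ≈ 0.0012005
L(g, m) = 48401 + g*m² (L(g, m) = (g*m)*m + (-4 + 21 + 21*48²) = g*m² + (-4 + 21 + 21*2304) = g*m² + (-4 + 21 + 48384) = g*m² + 48401 = 48401 + g*m²)
-4354880/L(V, -2519) = -4354880/(48401 + (1/833)*(-2519)²) = -4354880/(48401 + (1/833)*6345361) = -4354880/(48401 + 6345361/833) = -4354880/46663394/833 = -4354880*833/46663394 = -1813807520/23331697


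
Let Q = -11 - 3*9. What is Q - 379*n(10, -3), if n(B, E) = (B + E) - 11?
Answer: 1478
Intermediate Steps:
n(B, E) = -11 + B + E
Q = -38 (Q = -11 - 27 = -38)
Q - 379*n(10, -3) = -38 - 379*(-11 + 10 - 3) = -38 - 379*(-4) = -38 + 1516 = 1478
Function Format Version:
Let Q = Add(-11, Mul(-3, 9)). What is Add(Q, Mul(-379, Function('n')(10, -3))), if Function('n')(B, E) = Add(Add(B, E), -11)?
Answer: 1478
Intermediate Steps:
Function('n')(B, E) = Add(-11, B, E)
Q = -38 (Q = Add(-11, -27) = -38)
Add(Q, Mul(-379, Function('n')(10, -3))) = Add(-38, Mul(-379, Add(-11, 10, -3))) = Add(-38, Mul(-379, -4)) = Add(-38, 1516) = 1478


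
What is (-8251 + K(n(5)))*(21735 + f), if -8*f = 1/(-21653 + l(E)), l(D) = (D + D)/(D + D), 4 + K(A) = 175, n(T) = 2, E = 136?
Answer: -1901249129305/10826 ≈ -1.7562e+8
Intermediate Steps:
K(A) = 171 (K(A) = -4 + 175 = 171)
l(D) = 1 (l(D) = (2*D)/((2*D)) = (2*D)*(1/(2*D)) = 1)
f = 1/173216 (f = -1/(8*(-21653 + 1)) = -1/8/(-21652) = -1/8*(-1/21652) = 1/173216 ≈ 5.7731e-6)
(-8251 + K(n(5)))*(21735 + f) = (-8251 + 171)*(21735 + 1/173216) = -8080*3764849761/173216 = -1901249129305/10826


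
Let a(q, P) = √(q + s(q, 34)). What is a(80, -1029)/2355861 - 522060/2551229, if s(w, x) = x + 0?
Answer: -522060/2551229 + √114/2355861 ≈ -0.20463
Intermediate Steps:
s(w, x) = x
a(q, P) = √(34 + q) (a(q, P) = √(q + 34) = √(34 + q))
a(80, -1029)/2355861 - 522060/2551229 = √(34 + 80)/2355861 - 522060/2551229 = √114*(1/2355861) - 522060*1/2551229 = √114/2355861 - 522060/2551229 = -522060/2551229 + √114/2355861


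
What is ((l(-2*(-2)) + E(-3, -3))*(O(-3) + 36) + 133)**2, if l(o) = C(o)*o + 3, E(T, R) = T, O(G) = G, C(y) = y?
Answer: 436921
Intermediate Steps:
l(o) = 3 + o**2 (l(o) = o*o + 3 = o**2 + 3 = 3 + o**2)
((l(-2*(-2)) + E(-3, -3))*(O(-3) + 36) + 133)**2 = (((3 + (-2*(-2))**2) - 3)*(-3 + 36) + 133)**2 = (((3 + 4**2) - 3)*33 + 133)**2 = (((3 + 16) - 3)*33 + 133)**2 = ((19 - 3)*33 + 133)**2 = (16*33 + 133)**2 = (528 + 133)**2 = 661**2 = 436921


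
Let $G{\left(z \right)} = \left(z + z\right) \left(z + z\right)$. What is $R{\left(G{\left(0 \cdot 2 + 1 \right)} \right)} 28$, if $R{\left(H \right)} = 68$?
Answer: $1904$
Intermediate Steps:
$G{\left(z \right)} = 4 z^{2}$ ($G{\left(z \right)} = 2 z 2 z = 4 z^{2}$)
$R{\left(G{\left(0 \cdot 2 + 1 \right)} \right)} 28 = 68 \cdot 28 = 1904$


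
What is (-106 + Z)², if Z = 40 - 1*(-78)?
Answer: 144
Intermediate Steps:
Z = 118 (Z = 40 + 78 = 118)
(-106 + Z)² = (-106 + 118)² = 12² = 144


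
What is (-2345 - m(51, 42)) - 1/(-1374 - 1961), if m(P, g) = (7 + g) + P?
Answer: -8154074/3335 ≈ -2445.0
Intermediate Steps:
m(P, g) = 7 + P + g
(-2345 - m(51, 42)) - 1/(-1374 - 1961) = (-2345 - (7 + 51 + 42)) - 1/(-1374 - 1961) = (-2345 - 1*100) - 1/(-3335) = (-2345 - 100) - 1*(-1/3335) = -2445 + 1/3335 = -8154074/3335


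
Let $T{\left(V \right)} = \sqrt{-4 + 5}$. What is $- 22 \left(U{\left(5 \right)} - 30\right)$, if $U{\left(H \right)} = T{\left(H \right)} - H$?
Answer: $748$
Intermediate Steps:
$T{\left(V \right)} = 1$ ($T{\left(V \right)} = \sqrt{1} = 1$)
$U{\left(H \right)} = 1 - H$
$- 22 \left(U{\left(5 \right)} - 30\right) = - 22 \left(\left(1 - 5\right) - 30\right) = - 22 \left(-4 - 30\right) = \left(-22\right) \left(-34\right) = 748$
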